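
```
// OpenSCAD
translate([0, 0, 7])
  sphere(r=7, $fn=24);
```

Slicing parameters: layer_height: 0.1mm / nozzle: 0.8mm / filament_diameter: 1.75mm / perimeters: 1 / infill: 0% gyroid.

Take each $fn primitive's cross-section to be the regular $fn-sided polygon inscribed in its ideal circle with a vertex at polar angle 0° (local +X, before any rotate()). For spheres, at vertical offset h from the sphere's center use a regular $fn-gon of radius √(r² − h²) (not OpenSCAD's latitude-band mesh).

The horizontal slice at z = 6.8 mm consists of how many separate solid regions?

1

At z = 6.8 mm: the r=7 sphere contributes a regular 24-gon of circumradius √(7²−0.2²) = 6.997. The result has 1 disconnected region.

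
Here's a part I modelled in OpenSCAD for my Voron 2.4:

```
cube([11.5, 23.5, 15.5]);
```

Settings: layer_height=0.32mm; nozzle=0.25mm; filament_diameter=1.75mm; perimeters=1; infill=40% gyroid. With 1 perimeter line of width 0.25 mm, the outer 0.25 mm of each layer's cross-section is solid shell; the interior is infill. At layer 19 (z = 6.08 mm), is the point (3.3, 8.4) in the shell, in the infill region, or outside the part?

infill

At z = 6.08 mm: the cube (footprint 11.5×23.5) is included at this height. Overall, the cross-section is a single solid region. The nearest boundary edge runs (0.00, 23.50)→(0.00, 0.00); distance from the point to it = 3.30 mm. The point is inside the cross-section and 3.30 mm from the nearest boundary — more than the 0.25 mm shell width (1 × 0.25), so it's in the infill interior.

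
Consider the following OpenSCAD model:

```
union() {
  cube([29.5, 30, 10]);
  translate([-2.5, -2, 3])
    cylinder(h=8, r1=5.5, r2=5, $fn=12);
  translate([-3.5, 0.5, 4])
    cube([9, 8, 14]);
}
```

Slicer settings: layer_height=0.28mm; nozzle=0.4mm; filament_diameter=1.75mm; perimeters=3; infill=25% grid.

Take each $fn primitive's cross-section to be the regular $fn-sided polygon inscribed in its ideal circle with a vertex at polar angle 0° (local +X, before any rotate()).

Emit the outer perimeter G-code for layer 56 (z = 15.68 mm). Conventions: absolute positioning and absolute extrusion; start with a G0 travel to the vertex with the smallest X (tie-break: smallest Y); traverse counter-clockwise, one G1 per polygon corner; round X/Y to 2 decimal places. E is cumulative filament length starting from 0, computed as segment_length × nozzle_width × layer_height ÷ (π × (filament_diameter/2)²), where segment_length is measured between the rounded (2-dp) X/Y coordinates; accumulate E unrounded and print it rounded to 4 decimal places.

At z = 15.68 mm: the cube does not reach this height (z outside [0, 10]); the cone at (-2.5, -2) does not reach this height (z outside [3, 11]); the cube at (-3.5, 0.5) (footprint 9×8) is included at this height; Merging all regions: only the 9×8 cube at (-3.5, 0.5) is present, so the union is just that shape — 1 connected region. The outline is a single polygon with 4 vertices. Extrusion per mm of travel: 0.4 × 0.28 / (π × 0.875²) = 0.046564. Accumulating E over each segment gives final E = 1.5832.

G0 X-3.50 Y0.50 Z15.68
G1 X5.50 Y0.50 E0.4191
G1 X5.50 Y8.50 E0.7916
G1 X-3.50 Y8.50 E1.2107
G1 X-3.50 Y0.50 E1.5832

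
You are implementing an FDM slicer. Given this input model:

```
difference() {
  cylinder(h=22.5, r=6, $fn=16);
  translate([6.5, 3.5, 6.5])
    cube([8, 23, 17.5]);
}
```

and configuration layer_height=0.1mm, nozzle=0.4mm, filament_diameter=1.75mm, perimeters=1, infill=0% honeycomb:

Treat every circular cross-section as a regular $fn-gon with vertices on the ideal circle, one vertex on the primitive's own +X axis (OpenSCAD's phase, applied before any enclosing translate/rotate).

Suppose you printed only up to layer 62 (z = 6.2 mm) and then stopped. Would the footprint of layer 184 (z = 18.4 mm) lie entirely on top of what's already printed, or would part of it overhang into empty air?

Compare the two slices. At z = 6.2: the r=6 cylinder gives a regular 16-gon of circumradius 6 (constant along its height) (area = (16/2)·6.000²·sin(360°/16) = 110.21 mm²); the cube at (6.5, 3.5) does not reach this height (z outside [6.5, 24]); Taking the first minus the rest: none of the subtracted shapes is present at this height, so the r=6 cylinder is unchanged — area = 110.21 mm². At z = 18.4: the r=6 cylinder contributes a regular 16-gon of circumradius 6 (area = (16/2)·6.000²·sin(360°/16) = 110.21 mm²); the 8×23 cube at (6.5, 3.5) contributes its full rectangle (area 184.00 mm²); After the difference (first − rest): starting from the r=6 cylinder (110.21 mm²), the 8×23 cube at (6.5, 3.5) misses the remaining region (no effect) — area = 110.21 mm². Checking containment: the cross-section at z = 18.4 is a subset of the cross-section at z = 6.2.

entirely on top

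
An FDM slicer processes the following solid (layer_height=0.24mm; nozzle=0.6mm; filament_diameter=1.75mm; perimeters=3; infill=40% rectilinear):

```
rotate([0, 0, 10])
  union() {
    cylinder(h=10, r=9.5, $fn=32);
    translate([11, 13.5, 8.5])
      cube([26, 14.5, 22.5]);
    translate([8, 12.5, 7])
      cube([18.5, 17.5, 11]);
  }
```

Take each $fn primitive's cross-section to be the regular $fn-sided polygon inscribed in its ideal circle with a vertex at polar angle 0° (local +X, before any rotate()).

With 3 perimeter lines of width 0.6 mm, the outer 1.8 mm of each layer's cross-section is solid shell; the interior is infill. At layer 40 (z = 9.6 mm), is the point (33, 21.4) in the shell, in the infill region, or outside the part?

At z = 9.6 mm: the r=9.5 cylinder contributes a regular 32-gon of circumradius 9.5; the cube at (11, 13.5) is present — its section is the full 26×14.5 rectangle; the cube at (8, 12.5) is present — its section is the full 18.5×17.5 rectangle; Combining (union): the regions partially overlap (shared area 224.75 mm²), so overlapping operands fuse into one piece — 2 connected regions; (whole slice rotated 10° about Z — lengths, areas and connectivity unchanged). Overall, the cross-section has 2 separate islands. Undo the 10° rotation: the query point maps to (36.215, 15.344) in the un-rotated model frame. The nearest boundary edge runs (37.00, 28.00)→(37.00, 13.50); distance from the point to it = 0.79 mm. (Shell/infill is judged within the island containing the point — the largest one.) The point is inside the cross-section, 0.79 mm from the nearest boundary — within the 1.8 mm shell band (3 × 0.6).

shell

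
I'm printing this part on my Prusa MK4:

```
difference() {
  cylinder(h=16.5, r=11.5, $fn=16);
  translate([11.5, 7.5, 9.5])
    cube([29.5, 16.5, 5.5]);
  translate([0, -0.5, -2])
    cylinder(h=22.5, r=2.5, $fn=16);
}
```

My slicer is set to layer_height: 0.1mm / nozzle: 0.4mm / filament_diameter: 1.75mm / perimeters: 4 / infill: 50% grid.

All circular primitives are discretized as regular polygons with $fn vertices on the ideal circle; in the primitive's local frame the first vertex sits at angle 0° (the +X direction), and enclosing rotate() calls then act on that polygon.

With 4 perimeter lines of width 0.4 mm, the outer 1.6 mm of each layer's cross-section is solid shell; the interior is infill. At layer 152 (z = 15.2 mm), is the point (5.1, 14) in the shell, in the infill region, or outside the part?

At z = 15.2 mm: the r=11.5 cylinder gives a regular 16-gon of circumradius 11.5 (constant along its height); the cube at (11.5, 7.5) is absent (z outside [9.5, 15]); the r=2.5 cylinder at (0, -0.5) contributes a regular 16-gon of circumradius 2.5; Subtracting the remaining from the first: starting from the r=11.5 cylinder, the r=2.5 cylinder at (0, -0.5) lies wholly inside it (removes its full 19.13 mm² and its 15.61 mm outline becomes a hole wall) — 1 connected region with 1 hole. Overall, the cross-section is one region with 1 hole. The nearest boundary edge runs (0.00, 11.50)→(4.40, 10.62); distance from the point to it = 3.45 mm. The point is not inside any of the regions above, so it lies outside the cross-section (3.45 mm from the nearest boundary).

outside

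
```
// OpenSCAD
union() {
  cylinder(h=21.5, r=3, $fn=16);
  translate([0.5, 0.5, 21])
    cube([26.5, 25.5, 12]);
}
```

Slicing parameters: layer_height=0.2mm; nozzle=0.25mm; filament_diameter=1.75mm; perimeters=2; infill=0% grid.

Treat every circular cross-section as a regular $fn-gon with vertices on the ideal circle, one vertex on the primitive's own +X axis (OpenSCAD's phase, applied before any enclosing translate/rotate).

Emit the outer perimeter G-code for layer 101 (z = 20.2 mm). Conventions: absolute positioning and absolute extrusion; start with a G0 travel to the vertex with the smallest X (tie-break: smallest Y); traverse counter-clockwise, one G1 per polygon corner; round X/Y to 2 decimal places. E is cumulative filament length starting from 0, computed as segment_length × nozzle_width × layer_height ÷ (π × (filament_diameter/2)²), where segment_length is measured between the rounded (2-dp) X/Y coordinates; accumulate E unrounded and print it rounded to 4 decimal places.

G0 X-3.00 Y0.00 Z20.20
G1 X-2.77 Y-1.15 E0.0244
G1 X-2.12 Y-2.12 E0.0487
G1 X-1.15 Y-2.77 E0.0729
G1 X0.00 Y-3.00 E0.0973
G1 X1.15 Y-2.77 E0.1217
G1 X2.12 Y-2.12 E0.1460
G1 X2.77 Y-1.15 E0.1702
G1 X3.00 Y0.00 E0.1946
G1 X2.77 Y1.15 E0.2190
G1 X2.12 Y2.12 E0.2433
G1 X1.15 Y2.77 E0.2675
G1 X0.00 Y3.00 E0.2919
G1 X-1.15 Y2.77 E0.3163
G1 X-2.12 Y2.12 E0.3406
G1 X-2.77 Y1.15 E0.3648
G1 X-3.00 Y0.00 E0.3892

At z = 20.2 mm: the r=3 cylinder contributes a regular 16-gon of circumradius 3; the cube at (0.5, 0.5) does not reach this height (z outside [21, 33]); Combining (union): only the r=3 cylinder is present, so the union is just that shape — 1 connected region. The outline is a single polygon with 16 vertices. Extrusion per mm of travel: 0.25 × 0.2 / (π × 0.875²) = 0.020788. Accumulating E over each segment gives final E = 0.3892.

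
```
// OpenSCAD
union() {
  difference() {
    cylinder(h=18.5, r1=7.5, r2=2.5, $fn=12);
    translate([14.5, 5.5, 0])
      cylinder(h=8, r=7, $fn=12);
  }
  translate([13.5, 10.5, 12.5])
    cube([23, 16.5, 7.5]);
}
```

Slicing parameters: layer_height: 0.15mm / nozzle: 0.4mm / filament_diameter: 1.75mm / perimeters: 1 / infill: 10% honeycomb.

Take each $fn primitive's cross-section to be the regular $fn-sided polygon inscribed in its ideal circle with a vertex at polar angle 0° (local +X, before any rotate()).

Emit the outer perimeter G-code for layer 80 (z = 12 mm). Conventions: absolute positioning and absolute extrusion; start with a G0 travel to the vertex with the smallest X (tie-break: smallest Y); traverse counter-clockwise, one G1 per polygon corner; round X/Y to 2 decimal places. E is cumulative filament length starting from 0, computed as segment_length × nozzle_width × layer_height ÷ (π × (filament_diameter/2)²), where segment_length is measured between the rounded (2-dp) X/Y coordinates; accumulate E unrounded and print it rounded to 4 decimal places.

At z = 12 mm: the cone contributes a regular 12-gon of circumradius 4.257 (interpolated between r1=7.5 and r2=2.5 at t=0.649); the cylinder at (14.5, 5.5) is not intersected at this z (z outside [0, 8]); Subtracting the remaining from the first: none of the subtracted shapes is present at this height, so the cone is unchanged — 1 connected region; the cube at (13.5, 10.5) does not reach this height (z outside [12.5, 20]); Combining (union): only that combined region is present, so the union is just that shape — 1 connected region. The outline is a single polygon with 12 vertices. Extrusion per mm of travel: 0.4 × 0.15 / (π × 0.875²) = 0.024945. Accumulating E over each segment gives final E = 0.6602.

G0 X-4.26 Y0.00 Z12.00
G1 X-3.69 Y-2.13 E0.0550
G1 X-2.13 Y-3.69 E0.1100
G1 X0.00 Y-4.26 E0.1650
G1 X2.13 Y-3.69 E0.2200
G1 X3.69 Y-2.13 E0.2751
G1 X4.26 Y0.00 E0.3301
G1 X3.69 Y2.13 E0.3851
G1 X2.13 Y3.69 E0.4401
G1 X0.00 Y4.26 E0.4951
G1 X-2.13 Y3.69 E0.5501
G1 X-3.69 Y2.13 E0.6052
G1 X-4.26 Y0.00 E0.6602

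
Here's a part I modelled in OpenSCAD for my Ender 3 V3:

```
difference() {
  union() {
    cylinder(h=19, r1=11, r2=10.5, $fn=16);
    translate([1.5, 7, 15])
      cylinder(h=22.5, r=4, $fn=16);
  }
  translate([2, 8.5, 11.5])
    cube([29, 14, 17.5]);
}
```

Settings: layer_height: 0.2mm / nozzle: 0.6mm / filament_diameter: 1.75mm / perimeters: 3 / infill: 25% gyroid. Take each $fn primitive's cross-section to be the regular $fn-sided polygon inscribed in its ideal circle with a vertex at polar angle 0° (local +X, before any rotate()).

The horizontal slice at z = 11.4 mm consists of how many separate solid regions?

1

At z = 11.4 mm: the cone (r1=11→r2=10.5) has section circumradius 10.700 here — a regular 16-gon; the cylinder at (1.5, 7) is absent (z outside [15, 37.5]); Merging all regions: only the cone is present, so the union is just that shape — 1 connected region; the cube at (2, 8.5) is absent (z outside [11.5, 29]); After the difference (first − rest): none of the subtracted shapes is present at this height, so that combined region is unchanged — 1 connected region. The result has 1 disconnected region.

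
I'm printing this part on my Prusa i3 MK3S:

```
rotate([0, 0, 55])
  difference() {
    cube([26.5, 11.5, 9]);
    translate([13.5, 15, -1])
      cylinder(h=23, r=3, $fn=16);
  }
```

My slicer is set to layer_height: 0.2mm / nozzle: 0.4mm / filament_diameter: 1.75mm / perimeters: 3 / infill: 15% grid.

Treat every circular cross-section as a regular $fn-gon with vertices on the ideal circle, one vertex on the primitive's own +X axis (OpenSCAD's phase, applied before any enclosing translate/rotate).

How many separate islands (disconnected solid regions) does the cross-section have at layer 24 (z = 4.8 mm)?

At z = 4.8 mm: the cube (footprint 26.5×11.5) is included at this height; the r=3 cylinder at (13.5, 15) gives a regular 16-gon of circumradius 3 (constant along its height); Subtracting the remaining from the first: starting from the 26.5×11.5 cube, the r=3 cylinder at (13.5, 15) misses the remaining region (no effect) — 1 connected region; (rotated 55° about Z; rotation is an isometry so areas/perimeters/island counts are preserved). Overall, the cross-section is a single solid region. Island count = 1.

1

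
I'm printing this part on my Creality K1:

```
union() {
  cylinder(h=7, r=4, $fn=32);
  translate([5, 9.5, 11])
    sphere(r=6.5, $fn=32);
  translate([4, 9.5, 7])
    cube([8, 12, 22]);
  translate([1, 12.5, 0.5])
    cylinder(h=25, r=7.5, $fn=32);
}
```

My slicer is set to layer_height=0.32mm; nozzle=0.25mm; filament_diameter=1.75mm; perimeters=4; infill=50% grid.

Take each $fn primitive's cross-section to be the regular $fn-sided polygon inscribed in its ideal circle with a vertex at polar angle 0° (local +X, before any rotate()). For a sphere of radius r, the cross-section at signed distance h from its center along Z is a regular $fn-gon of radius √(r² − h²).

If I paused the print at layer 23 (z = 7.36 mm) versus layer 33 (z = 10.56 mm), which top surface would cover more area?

layer 33 (z = 10.56 mm)

Layer 23 (z = 7.36): the cylinder does not reach this height (z outside [0, 7]); the r=6.5 sphere at (5, 9.5) slices to a regular 32-gon of circumradius 5.385 (√(r²−h²) with h=3.64 from center) (area = (32/2)·5.385²·sin(360°/32) = 90.52 mm²); the cube at (4, 9.5) (footprint 8×12) is included at this height (area 96.00 mm²); the r=7.5 cylinder at (1, 12.5) gives a regular 32-gon of circumradius 7.5 (constant along its height) (area = (32/2)·7.500²·sin(360°/32) = 175.58 mm²); Taking the union: the regions partially overlap — summed areas 362.10 mm² minus the doubly-counted overlap 105.20 mm² gives 256.91 mm² — area = 256.91 mm². So its area = 256.91 mm². Layer 33 (z = 10.56): the cylinder is absent (z outside [0, 7]); the r=6.5 sphere at (5, 9.5) contributes a regular 32-gon of circumradius √(6.5²−0.44²) = 6.485 (area = (32/2)·6.485²·sin(360°/32) = 131.28 mm²); the 8×12 cube at (4, 9.5) contributes its full rectangle (area 96.00 mm²); the r=7.5 cylinder at (1, 12.5) contributes a regular 32-gon of circumradius 7.5 (area = (32/2)·7.500²·sin(360°/32) = 175.58 mm²); Combining (union): the regions partially overlap — summed areas 402.86 mm² minus the doubly-counted overlap 131.12 mm² gives 271.74 mm² — area = 271.74 mm². So its area = 271.74 mm². Layer 33 is larger (271.74 vs 256.91 mm²).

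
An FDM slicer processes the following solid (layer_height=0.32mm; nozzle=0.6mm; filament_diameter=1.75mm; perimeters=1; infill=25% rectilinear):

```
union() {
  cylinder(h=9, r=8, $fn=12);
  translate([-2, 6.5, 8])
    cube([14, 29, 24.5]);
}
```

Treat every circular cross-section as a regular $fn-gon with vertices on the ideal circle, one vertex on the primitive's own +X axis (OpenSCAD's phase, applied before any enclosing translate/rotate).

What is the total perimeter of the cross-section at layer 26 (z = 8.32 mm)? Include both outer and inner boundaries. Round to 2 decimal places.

121.48 mm

At z = 8.32 mm: the r=8 cylinder contributes a regular 12-gon of circumradius 8 (perimeter = 2·12·8.000·sin(180°/12) = 49.69 mm); the cube at (-2, 6.5) is present — its section is the full 14×29 rectangle (perimeter 86.00 mm); Merging all regions: the regions partially overlap (shared area 6.41 mm²), so the edge portions inside another operand are dropped and the merged outline is re-measured after clipping — boundary = 121.48 mm. Overall, the cross-section is a single solid region. Total boundary length (outer) = 121.48 mm.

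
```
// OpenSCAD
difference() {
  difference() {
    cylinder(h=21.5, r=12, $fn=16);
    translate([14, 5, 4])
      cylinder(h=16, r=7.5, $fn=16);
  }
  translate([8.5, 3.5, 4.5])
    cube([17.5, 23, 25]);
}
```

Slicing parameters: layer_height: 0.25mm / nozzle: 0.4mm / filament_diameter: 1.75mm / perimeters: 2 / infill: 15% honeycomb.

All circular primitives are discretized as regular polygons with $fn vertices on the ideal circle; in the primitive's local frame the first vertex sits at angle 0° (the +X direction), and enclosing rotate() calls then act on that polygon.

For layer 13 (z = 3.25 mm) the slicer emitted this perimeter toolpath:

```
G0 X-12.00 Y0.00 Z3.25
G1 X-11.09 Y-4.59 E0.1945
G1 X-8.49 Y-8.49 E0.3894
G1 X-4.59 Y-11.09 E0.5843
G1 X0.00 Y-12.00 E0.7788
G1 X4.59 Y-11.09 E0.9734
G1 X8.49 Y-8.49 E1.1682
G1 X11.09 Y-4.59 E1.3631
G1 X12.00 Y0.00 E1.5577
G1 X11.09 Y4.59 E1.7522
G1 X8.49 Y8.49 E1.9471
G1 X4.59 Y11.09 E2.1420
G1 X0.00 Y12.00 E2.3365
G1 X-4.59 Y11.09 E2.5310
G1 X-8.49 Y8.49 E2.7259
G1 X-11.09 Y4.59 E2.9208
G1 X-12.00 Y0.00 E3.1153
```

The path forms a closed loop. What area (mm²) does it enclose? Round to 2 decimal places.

441.06 mm²

Apply the shoelace formula to the sequence of (X, Y) vertices; enclosed area = 441.06 mm².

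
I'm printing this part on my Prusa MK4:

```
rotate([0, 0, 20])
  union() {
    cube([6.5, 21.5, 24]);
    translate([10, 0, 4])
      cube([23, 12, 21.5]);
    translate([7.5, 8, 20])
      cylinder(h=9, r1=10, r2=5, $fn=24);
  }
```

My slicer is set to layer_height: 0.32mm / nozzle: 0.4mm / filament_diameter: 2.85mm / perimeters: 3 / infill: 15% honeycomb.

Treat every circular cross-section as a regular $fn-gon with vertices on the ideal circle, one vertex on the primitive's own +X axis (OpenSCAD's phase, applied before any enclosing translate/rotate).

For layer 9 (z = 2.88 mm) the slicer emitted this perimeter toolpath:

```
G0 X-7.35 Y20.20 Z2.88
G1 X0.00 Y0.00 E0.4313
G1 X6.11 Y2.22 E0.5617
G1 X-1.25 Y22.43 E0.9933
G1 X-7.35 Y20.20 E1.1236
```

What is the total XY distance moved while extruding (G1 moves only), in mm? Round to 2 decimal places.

56.00 mm

Sum the Euclidean lengths of each G1 segment: total = 56.00 mm.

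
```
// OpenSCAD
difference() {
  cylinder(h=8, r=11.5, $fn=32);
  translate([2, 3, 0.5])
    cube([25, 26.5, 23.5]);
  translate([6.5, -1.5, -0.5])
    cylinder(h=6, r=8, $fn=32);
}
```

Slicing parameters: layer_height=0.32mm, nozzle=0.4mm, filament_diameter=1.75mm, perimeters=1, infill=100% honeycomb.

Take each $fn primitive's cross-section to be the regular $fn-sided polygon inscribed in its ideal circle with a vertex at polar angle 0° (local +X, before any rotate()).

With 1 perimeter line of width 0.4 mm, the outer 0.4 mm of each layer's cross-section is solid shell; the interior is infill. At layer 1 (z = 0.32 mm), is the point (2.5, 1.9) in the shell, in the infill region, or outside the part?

At z = 0.32 mm: the cylinder: section is a regular 32-gon, circumradius r=11.5; the cube at (2, 3) is absent (z outside [0.5, 24]); the r=8 cylinder at (6.5, -1.5) contributes a regular 32-gon of circumradius 8; Taking the first minus the rest: starting from the r=11.5 cylinder, the r=8 cylinder at (6.5, -1.5) partially overlaps it — only the 160.06 mm² overlap (of its 199.77 mm²) is removed, clipping the outline — 1 connected region. Overall, the cross-section is a single solid region. The nearest boundary edge runs (0.84, 4.16)→(-0.15, 2.94); distance from the point to it = 2.71 mm. The point is not inside any of the regions above, so it lies outside the cross-section (2.71 mm from the nearest boundary).

outside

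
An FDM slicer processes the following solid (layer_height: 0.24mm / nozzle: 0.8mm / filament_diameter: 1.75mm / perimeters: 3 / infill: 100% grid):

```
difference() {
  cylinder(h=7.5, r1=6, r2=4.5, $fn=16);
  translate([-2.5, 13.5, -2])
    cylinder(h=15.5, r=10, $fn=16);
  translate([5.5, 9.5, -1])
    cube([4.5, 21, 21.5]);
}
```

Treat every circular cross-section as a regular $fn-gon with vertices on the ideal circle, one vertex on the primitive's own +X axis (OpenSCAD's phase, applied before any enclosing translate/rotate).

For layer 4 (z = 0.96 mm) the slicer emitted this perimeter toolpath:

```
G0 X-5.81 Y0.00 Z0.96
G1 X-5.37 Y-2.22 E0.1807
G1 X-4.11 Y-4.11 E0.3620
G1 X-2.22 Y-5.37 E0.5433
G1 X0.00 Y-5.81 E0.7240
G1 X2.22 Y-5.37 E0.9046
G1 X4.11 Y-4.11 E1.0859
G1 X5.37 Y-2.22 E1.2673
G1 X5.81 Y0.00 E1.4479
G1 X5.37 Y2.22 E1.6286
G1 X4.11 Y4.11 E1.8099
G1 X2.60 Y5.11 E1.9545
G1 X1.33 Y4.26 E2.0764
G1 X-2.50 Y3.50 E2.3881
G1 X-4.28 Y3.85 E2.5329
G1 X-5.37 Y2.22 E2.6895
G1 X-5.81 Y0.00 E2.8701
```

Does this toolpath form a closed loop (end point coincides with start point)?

yes

Start point (G0): (-5.81, 0.00). End point (last G1): the path returns to the start — closed.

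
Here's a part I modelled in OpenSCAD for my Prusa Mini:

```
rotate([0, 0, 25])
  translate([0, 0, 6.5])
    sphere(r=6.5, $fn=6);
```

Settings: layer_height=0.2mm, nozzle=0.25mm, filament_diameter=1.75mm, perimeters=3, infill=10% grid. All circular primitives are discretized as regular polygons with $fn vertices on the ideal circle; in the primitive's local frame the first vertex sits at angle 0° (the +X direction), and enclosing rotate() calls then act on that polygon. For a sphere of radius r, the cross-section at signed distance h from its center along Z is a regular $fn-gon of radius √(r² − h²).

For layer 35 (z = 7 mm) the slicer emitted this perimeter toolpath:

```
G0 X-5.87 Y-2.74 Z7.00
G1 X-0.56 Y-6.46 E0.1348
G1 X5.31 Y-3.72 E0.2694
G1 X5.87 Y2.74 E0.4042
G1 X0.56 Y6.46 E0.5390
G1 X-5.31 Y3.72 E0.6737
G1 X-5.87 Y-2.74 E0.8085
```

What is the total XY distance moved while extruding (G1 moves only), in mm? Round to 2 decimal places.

Sum the Euclidean lengths of each G1 segment: total = 38.89 mm.

38.89 mm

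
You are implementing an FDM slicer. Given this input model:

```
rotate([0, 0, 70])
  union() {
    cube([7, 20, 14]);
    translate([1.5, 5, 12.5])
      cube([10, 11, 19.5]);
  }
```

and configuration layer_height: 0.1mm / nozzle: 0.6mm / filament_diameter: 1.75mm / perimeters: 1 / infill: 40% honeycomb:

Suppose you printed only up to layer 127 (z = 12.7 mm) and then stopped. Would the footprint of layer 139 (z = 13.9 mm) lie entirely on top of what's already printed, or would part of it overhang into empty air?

Compare the two slices. At z = 12.7: the cube (footprint 7×20) is included at this height (area 140.00 mm²); the cube at (1.5, 5) is present — its section is the full 10×11 rectangle (area 110.00 mm²); Merging all regions: the regions partially overlap — summed areas 250.00 mm² minus the doubly-counted overlap 60.50 mm² gives 189.50 mm² — area = 189.50 mm²; (whole slice rotated 70° about Z — lengths, areas and connectivity unchanged). At z = 13.9: the cube (footprint 7×20) is included at this height (area 140.00 mm²); the cube at (1.5, 5) (footprint 10×11) is included at this height (area 110.00 mm²); Combining (union): the regions partially overlap — summed areas 250.00 mm² minus the doubly-counted overlap 60.50 mm² gives 189.50 mm² — area = 189.50 mm²; (whole slice rotated 70° about Z — lengths, areas and connectivity unchanged). Checking containment: the cross-section at z = 13.9 is a subset of the cross-section at z = 12.7.

entirely on top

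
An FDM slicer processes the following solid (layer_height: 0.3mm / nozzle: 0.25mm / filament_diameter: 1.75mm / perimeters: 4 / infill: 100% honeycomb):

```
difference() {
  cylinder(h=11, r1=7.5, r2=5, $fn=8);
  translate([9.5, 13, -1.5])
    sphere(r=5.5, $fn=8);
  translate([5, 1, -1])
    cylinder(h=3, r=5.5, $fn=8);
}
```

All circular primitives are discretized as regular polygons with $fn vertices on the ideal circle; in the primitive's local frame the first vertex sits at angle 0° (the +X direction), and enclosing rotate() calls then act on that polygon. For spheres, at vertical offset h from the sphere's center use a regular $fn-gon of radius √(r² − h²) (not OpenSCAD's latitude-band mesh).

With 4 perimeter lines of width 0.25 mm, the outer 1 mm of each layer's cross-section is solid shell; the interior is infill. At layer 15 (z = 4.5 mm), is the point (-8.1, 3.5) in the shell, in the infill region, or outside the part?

At z = 4.5 mm: the cone (r1=7.5→r2=5) has section circumradius 6.477 here — a regular 8-gon; the sphere at (9.5, 13) is not intersected at this z (|z−center|=6.000 > r=5.5); the cylinder at (5, 1) does not reach this height (z outside [-1, 2]); After the difference (first − rest): none of the subtracted shapes is present at this height, so the cone is unchanged — 1 connected region. Overall, the cross-section is a single solid region. The nearest boundary edge runs (-4.58, 4.58)→(-6.48, 0.00); distance from the point to it = 2.84 mm. The point is not inside any of the regions above, so it lies outside the cross-section (2.84 mm from the nearest boundary).

outside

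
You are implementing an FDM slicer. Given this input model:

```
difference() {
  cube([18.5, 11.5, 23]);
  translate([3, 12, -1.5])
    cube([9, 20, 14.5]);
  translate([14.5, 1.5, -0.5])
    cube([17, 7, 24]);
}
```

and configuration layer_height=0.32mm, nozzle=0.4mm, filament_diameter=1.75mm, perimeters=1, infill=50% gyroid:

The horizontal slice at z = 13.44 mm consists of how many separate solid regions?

At z = 13.44 mm: the cube (footprint 18.5×11.5) is included at this height; the cube at (3, 12) does not reach this height (z outside [-1.5, 13]); the cube at (14.5, 1.5) is present — its section is the full 17×7 rectangle; Taking the first minus the rest: starting from the 18.5×11.5 cube, the 17×7 cube at (14.5, 1.5) partially overlaps it — only the 28.00 mm² overlap (of its 119.00 mm²) is removed, clipping the outline — 1 connected region. The result has 1 disconnected region.

1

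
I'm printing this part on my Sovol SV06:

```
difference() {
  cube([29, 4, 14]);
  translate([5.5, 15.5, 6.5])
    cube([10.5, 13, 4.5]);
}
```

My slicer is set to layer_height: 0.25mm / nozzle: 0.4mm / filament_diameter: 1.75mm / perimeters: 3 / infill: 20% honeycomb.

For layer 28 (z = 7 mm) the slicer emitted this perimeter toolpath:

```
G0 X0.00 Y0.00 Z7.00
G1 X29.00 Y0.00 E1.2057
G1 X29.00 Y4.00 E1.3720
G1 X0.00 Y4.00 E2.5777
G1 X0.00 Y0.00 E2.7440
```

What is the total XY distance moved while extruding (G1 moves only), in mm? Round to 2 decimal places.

Sum the Euclidean lengths of each G1 segment: total = 66.00 mm.

66.00 mm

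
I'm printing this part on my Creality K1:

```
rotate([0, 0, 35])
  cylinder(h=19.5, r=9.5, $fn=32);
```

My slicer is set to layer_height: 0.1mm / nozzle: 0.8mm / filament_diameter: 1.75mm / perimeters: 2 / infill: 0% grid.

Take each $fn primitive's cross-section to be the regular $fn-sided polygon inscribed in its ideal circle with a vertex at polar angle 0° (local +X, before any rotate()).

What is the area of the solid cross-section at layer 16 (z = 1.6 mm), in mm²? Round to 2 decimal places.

At z = 1.6 mm: the r=9.5 cylinder gives a regular 32-gon of circumradius 9.5 (constant along its height) (area = (32/2)·9.500²·sin(360°/32) = 281.71 mm²); (rotated 35° about Z; rotation is an isometry so areas/perimeters/island counts are preserved). Overall, the cross-section is a single solid region. Net area = 281.71 mm².

281.71 mm²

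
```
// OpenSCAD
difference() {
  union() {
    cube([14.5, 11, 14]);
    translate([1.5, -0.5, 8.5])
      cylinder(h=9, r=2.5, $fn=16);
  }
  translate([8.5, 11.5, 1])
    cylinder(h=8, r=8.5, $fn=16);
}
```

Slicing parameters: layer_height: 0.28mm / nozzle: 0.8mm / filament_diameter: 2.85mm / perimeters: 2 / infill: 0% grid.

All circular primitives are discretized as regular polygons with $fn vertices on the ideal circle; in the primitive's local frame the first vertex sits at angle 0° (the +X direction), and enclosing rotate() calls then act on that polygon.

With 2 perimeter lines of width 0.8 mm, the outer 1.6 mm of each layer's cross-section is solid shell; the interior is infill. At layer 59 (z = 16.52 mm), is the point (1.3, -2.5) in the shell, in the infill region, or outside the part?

shell

At z = 16.52 mm: the cube is not intersected at this z (z outside [0, 14]); the r=2.5 cylinder at (1.5, -0.5) gives a regular 16-gon of circumradius 2.5 (constant along its height); Combining (union): only the r=2.5 cylinder at (1.5, -0.5) is present, so the union is just that shape — 1 connected region; the cylinder at (8.5, 11.5) is absent (z outside [1, 9]); After the difference (first − rest): none of the subtracted shapes is present at this height, so that combined region is unchanged — 1 connected region. Overall, the cross-section is a single solid region. The nearest boundary edge runs (0.54, -2.81)→(1.50, -3.00); distance from the point to it = 0.45 mm. The point is inside the cross-section, 0.45 mm from the nearest boundary — within the 1.6 mm shell band (2 × 0.8).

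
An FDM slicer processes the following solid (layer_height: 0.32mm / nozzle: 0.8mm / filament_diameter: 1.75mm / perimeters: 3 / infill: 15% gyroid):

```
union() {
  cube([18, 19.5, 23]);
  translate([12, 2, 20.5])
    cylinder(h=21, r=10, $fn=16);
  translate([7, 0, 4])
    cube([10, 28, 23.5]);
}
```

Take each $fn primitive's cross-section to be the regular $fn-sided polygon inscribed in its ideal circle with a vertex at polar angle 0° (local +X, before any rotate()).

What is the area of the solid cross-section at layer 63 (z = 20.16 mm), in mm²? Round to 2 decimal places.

436.00 mm²

At z = 20.16 mm: the cube is present — its section is the full 18×19.5 rectangle (area 351.00 mm²); the cylinder at (12, 2) is absent (z outside [20.5, 41.5]); the 10×28 cube at (7, 0) contributes its full rectangle (area 280.00 mm²); Merging all regions: the regions partially overlap — summed areas 631.00 mm² minus the doubly-counted overlap 195.00 mm² gives 436.00 mm² — area = 436.00 mm². Overall, the cross-section is a single solid region. Net area = 436.00 mm².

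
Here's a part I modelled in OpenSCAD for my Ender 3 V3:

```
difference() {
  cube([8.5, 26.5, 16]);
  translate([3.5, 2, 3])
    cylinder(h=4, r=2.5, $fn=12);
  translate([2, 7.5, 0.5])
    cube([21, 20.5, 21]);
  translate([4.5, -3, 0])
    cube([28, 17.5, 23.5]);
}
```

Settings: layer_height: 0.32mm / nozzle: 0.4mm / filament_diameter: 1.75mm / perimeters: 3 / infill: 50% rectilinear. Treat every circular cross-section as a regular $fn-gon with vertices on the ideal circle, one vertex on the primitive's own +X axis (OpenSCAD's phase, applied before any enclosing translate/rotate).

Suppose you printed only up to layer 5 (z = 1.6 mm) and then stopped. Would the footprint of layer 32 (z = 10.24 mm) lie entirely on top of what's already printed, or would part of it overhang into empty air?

Compare the two slices. At z = 1.6: the cube is present — its section is the full 8.5×26.5 rectangle (area 225.25 mm²); the cylinder at (3.5, 2) does not reach this height (z outside [3, 7]); the cube at (2, 7.5) (footprint 21×20.5) is included at this height (area 430.50 mm²); the cube at (4.5, -3) is present — its section is the full 28×17.5 rectangle (area 490.00 mm²); Taking the first minus the rest: starting from the 8.5×26.5 cube (225.25 mm²), the 21×20.5 cube at (2, 7.5) partially overlaps it — only the 123.50 mm² overlap (of its 430.50 mm²) is removed, clipping the outline; the 28×17.5 cube at (4.5, -3) partially overlaps it — only the 30.00 mm² overlap (of its 490.00 mm²) is removed, clipping the outline — area = 71.75 mm². At z = 10.24: the cube (footprint 8.5×26.5) is included at this height (area 225.25 mm²); the cylinder at (3.5, 2) is absent (z outside [3, 7]); the cube at (2, 7.5) is present — its section is the full 21×20.5 rectangle (area 430.50 mm²); the 28×17.5 cube at (4.5, -3) contributes its full rectangle (area 490.00 mm²); Subtracting the remaining from the first: starting from the 8.5×26.5 cube (225.25 mm²), the 21×20.5 cube at (2, 7.5) partially overlaps it — only the 123.50 mm² overlap (of its 430.50 mm²) is removed, clipping the outline; the 28×17.5 cube at (4.5, -3) partially overlaps it — only the 30.00 mm² overlap (of its 490.00 mm²) is removed, clipping the outline — area = 71.75 mm². Checking containment: the cross-section at z = 10.24 is a subset of the cross-section at z = 1.6.

entirely on top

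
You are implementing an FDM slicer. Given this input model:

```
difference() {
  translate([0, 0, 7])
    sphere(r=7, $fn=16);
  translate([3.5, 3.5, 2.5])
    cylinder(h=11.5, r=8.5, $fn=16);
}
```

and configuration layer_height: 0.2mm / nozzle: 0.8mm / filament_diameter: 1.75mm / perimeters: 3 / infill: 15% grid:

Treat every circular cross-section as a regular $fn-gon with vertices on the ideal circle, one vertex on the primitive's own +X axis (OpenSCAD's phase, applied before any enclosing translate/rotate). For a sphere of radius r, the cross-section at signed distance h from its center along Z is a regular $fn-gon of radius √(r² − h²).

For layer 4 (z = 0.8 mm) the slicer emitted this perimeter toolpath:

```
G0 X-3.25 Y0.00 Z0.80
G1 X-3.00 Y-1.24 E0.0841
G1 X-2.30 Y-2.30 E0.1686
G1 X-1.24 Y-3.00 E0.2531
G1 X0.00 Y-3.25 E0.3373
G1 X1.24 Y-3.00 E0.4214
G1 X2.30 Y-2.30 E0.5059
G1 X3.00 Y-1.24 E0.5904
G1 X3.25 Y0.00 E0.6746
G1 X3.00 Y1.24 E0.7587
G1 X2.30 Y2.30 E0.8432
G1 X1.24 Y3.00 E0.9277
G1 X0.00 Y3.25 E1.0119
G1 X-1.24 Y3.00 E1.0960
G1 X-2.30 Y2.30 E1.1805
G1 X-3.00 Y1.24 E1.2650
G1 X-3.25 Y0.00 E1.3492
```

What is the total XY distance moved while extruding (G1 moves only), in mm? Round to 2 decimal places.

20.28 mm

Sum the Euclidean lengths of each G1 segment: total = 20.28 mm.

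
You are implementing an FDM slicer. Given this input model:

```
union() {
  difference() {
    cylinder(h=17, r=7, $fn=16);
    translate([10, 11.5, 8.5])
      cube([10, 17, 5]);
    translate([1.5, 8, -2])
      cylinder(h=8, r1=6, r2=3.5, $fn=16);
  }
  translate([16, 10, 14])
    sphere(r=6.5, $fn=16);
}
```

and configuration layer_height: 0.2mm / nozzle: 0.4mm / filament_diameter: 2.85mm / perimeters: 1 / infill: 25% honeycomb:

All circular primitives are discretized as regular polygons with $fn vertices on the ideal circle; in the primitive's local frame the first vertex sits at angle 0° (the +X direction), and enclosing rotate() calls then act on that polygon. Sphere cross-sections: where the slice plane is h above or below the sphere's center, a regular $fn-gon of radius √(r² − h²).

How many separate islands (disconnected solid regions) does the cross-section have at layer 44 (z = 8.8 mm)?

2

At z = 8.8 mm: the r=7 cylinder contributes a regular 16-gon of circumradius 7; the cube at (10, 11.5) (footprint 10×17) is included at this height; the cone at (1.5, 8) is absent (z outside [-2, 6]); Subtracting the remaining from the first: starting from the r=7 cylinder, the 10×17 cube at (10, 11.5) misses the remaining region (no effect) — 1 connected region; the sphere at (16, 10): section is a regular 16-gon, circumradius = √(r²−h²) = √(6.5²−5.2²) = 3.900; Combining (union): the 2 present regions are separate (no shared area or edge), so areas and boundary lengths simply add and each stays a separate island — 2 connected regions. Overall, the cross-section has 2 separate islands. Island count = 2.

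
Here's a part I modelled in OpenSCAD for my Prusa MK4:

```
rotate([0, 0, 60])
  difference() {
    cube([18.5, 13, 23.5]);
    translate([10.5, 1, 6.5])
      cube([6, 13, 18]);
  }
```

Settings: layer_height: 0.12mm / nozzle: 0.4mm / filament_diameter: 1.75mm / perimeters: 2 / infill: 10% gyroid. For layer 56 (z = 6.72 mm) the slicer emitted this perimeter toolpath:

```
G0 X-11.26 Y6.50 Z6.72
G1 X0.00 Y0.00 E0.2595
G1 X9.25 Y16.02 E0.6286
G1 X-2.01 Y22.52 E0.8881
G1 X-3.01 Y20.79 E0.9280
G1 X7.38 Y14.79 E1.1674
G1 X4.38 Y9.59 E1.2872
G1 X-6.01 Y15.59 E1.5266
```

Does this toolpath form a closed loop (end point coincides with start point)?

no

Start point (G0): (-11.26, 6.50). End point (last G1): the path does not return to the start — open.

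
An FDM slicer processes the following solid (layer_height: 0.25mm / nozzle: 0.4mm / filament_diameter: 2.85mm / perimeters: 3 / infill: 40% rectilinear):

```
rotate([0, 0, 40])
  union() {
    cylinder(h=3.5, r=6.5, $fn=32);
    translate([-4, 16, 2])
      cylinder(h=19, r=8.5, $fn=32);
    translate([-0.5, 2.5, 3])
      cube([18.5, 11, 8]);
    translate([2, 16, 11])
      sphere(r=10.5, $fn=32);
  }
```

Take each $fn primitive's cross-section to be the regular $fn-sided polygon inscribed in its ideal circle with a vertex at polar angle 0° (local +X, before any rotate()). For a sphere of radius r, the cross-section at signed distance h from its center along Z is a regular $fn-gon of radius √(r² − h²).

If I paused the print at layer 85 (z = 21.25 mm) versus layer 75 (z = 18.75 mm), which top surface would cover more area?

Layer 85 (z = 21.25): the cylinder is absent (z outside [0, 3.5]); the cylinder at (-4, 16) is not intersected at this z (z outside [2, 21]); the cube at (-0.5, 2.5) is absent (z outside [3, 11]); the r=10.5 sphere at (2, 16) contributes a regular 32-gon of circumradius √(10.5²−10.25²) = 2.278 (area = (32/2)·2.278²·sin(360°/32) = 16.19 mm²); Combining (union): only the r=10.5 sphere at (2, 16) is present, so the union is just that shape — area = 16.19 mm²; (whole slice rotated 40° about Z — lengths, areas and connectivity unchanged). So its area = 16.19 mm². Layer 75 (z = 18.75): the cylinder does not reach this height (z outside [0, 3.5]); the cylinder at (-4, 16): section is a regular 32-gon, circumradius r=8.5 (area = (32/2)·8.500²·sin(360°/32) = 225.52 mm²); the cube at (-0.5, 2.5) is absent (z outside [3, 11]); the sphere at (2, 16): section is a regular 32-gon, circumradius = √(r²−h²) = √(10.5²−7.75²) = 7.084 (area = (32/2)·7.084²·sin(360°/32) = 156.66 mm²); Combining (union): the regions partially overlap — summed areas 382.18 mm² minus the doubly-counted overlap 97.48 mm² gives 284.71 mm² — area = 284.71 mm²; (whole slice rotated 40° about Z — lengths, areas and connectivity unchanged). So its area = 284.71 mm². Layer 75 is larger (284.71 vs 16.19 mm²).

layer 75 (z = 18.75 mm)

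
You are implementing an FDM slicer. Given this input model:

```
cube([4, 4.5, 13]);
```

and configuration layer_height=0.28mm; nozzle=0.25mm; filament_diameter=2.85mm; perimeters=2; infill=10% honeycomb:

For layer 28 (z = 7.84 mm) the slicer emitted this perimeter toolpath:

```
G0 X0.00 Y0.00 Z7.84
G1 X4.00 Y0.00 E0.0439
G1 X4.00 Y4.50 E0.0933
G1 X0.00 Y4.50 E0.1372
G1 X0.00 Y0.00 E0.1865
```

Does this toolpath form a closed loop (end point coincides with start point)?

Start point (G0): (0.00, 0.00). End point (last G1): the path returns to the start — closed.

yes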